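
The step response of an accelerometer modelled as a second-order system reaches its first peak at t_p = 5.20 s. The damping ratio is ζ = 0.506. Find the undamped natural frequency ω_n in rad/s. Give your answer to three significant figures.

ω_n ≈ 0.700 rad/s

Peak time t_p = π/ω_d, so ω_d = π/t_p = π/5.20 = 0.604 rad/s.
ω_n = ω_d/√(1−ζ²) = 0.604/√0.744 = 0.700 rad/s.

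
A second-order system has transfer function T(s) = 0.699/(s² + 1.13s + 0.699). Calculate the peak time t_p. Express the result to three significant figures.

ω_n = √0.699 = 0.836 rad/s; ζ = 1.13/(2·0.836) = 0.676.
ω_d = 0.836·√(1 − 0.676²) = 0.616 rad/s. Then t_p = π/ω_d = 5.10 s.

t_p ≈ 5.10 s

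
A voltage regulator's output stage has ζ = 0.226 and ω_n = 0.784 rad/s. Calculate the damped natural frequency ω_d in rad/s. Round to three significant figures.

ω_d ≈ 0.764 rad/s

ω_d = ω_n√(1−ζ²) = 0.784·√0.949 = 0.764 rad/s.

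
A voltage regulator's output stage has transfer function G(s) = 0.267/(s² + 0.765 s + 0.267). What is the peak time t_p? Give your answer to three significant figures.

Matching coefficients with s² + 2ζω_n s + ω_n² gives ω_n² = 0.267 ⇒ ω_n = 0.517 rad/s, and ζ = 0.765/(2ω_n) = 0.740.
The damped frequency ω_d = ω_n√(1−ζ²) = 0.347 rad/s. Then t_p = π/ω_d = 9.04 s.

t_p ≈ 9.04 s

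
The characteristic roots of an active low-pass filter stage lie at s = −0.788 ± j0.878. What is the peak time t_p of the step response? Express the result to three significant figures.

t_p = π/ω_d with ω_d = 0.878 (the imaginary part), so t_p = 3.58 s.

t_p ≈ 3.58 s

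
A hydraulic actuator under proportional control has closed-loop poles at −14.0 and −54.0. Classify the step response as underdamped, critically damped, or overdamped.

Since the poles are distinct, negative and real, the response is overdamped.

overdamped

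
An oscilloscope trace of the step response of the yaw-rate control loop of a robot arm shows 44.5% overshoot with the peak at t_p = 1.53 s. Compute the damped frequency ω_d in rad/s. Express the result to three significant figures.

ω_d ≈ 2.05 rad/s

t_p = π/ω_d, so ω_d = π/1.53 = 2.05 rad/s.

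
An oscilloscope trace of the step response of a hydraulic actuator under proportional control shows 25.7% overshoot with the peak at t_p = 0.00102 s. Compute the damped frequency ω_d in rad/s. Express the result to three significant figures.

ω_d ≈ 3080 rad/s

t_p = π/ω_d, so ω_d = π/0.00102 = 3080 rad/s.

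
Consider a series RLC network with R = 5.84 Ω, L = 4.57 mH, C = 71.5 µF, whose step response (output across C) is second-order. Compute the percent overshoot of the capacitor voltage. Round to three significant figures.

For a series RLC circuit (capacitor voltage as output), ω_n = 1/√(LC) = 1/√(4.57 mH · 71.5 µF) = 1750 rad/s.
ζ = (R/2)·√(C/L) = (5.84/2)·√(71.5 µF/4.57 mH) = 0.365.
%OS = 100 e^{−πζ/√(1−ζ²)} with ζ = 0.365 gives 29.2%.

%OS ≈ 29.2%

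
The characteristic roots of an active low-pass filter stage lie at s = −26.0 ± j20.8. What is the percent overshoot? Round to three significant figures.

%OS ≈ 1.97%

With σ = 26.0, ω_d = 20.8: ω_n = √(σ²+ω_d²) = 33.3 rad/s, ζ = σ/ω_n = 0.781.
Overshoot: exp(−π·0.781/√(1−0.781²)) = 0.0197, i.e. 1.97%.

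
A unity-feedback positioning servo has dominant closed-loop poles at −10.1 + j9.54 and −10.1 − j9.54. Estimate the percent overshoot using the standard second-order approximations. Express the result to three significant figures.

The poles are at −σ ± jω_d with σ = 10.1 and ω_d = 9.54, so ω_n = √(σ²+ω_d²) = 13.9 rad/s and ζ = σ/ω_n = 0.727.
Overshoot: exp(−π·0.727/√(1−0.727²)) = 0.0359, i.e. 3.59%.

%OS ≈ 3.59%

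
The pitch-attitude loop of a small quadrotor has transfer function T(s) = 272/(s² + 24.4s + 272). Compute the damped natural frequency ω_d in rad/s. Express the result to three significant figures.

Comparing the denominator to s² + 2ζω_n s + ω_n²: ω_n = √272 = 16.5 rad/s, and 2ζω_n = 24.4 so ζ = 24.4/(2·16.5) = 0.740.
The damped frequency ω_d = ω_n√(1−ζ²) = 11.1 rad/s.

ω_d ≈ 11.1 rad/s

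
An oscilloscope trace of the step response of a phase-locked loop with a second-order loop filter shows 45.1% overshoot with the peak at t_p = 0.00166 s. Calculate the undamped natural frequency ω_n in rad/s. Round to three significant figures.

The overshoot fixes ζ = −ln(OS)/√(π²+ln²(OS)) = 0.246.
From t_p = π/ω_d, ω_d = π/0.00166 = 1890 rad/s, so ω_n = ω_d/√(1−ζ²) = 1950 rad/s.

ω_n ≈ 1950 rad/s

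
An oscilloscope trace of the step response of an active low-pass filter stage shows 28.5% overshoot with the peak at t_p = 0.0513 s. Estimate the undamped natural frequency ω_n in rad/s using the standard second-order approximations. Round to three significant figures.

From the overshoot, ζ = −ln(OS)/√(π²+ln²(OS)) = 0.371.
From t_p = π/ω_d, ω_d = π/0.0513 = 61.2 rad/s, so ω_n = ω_d/√(1−ζ²) = 65.9 rad/s.

ω_n ≈ 65.9 rad/s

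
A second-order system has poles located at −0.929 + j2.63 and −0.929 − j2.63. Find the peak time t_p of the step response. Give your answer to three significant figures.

t_p = π/ω_d with ω_d = 2.63 (the imaginary part), so t_p = 1.19 s.

t_p ≈ 1.19 s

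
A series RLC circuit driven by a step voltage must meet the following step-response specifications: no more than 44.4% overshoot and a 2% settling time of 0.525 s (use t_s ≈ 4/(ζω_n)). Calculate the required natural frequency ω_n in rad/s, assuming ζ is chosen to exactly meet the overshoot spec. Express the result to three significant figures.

ω_n ≈ 30.4 rad/s

From %OS = 100·exp(−πζ/√(1−ζ²)), invert to get ζ = −ln(OS)/√(π² + ln²(OS)) with OS = 0.444.
−ln 0.444 = 0.8119, so ζ = 0.8119/√(π² + 0.6592) = 0.250.
From t_s ≈ 4/(ζω_n): ω_n = 4/(ζ·t_s) = 4/(0.250·0.525) = 30.4 rad/s.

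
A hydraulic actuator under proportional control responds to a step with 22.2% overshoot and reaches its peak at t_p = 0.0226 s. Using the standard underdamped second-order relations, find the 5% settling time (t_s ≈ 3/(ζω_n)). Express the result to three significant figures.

t_s ≈ 0.0450 s

From the overshoot, ζ = −ln(OS)/√(π²+ln²(OS)) = 0.432.
From t_p = π/ω_d, ω_d = π/0.0226 = 139 rad/s, so ω_n = ω_d/√(1−ζ²) = 154 rad/s.
t_s ≈ 3/(ζω_n) = 3/(0.432·154) = 0.0450 s.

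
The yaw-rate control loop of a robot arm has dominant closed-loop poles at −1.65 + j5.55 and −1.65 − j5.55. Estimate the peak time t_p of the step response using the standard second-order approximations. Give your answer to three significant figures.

t_p = π/ω_d with ω_d = 5.55 (the imaginary part), so t_p = 0.566 s.

t_p ≈ 0.566 s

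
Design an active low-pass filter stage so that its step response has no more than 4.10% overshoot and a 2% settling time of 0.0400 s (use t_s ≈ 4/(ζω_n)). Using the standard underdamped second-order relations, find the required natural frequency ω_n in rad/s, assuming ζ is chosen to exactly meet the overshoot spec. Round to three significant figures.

ω_n ≈ 140 rad/s

ζ = −ln(OS)/√(π² + (ln OS)²). With OS = 0.0410, ln OS = −3.194 and ζ = 3.194/4.480 = 0.713.
Then ω_n = 4/(ζ t_s) = 4/(0.713 × 0.0400) = 140 rad/s.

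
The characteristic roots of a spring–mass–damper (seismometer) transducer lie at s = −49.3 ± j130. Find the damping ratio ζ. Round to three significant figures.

The poles are at −σ ± jω_d with σ = 49.3 and ω_d = 130, so ω_n = √(σ²+ω_d²) = 139 rad/s and ζ = σ/ω_n = 0.355.

ζ ≈ 0.355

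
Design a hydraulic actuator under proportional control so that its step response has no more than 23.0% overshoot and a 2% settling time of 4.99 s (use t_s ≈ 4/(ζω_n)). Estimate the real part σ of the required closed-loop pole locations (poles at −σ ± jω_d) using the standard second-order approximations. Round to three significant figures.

The settling-time spec alone fixes σ = ζω_n = 4/t_s = 4/4.99 = 0.802.
(Overshoot then fixes ζ = 0.424 and hence ω_d = σ·√(1−ζ²)/ζ = 1.71 rad/s.)

σ ≈ 0.802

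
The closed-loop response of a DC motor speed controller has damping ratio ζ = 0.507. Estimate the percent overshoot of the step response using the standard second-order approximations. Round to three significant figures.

For an underdamped second-order system, %OS = 100·exp(−πζ/√(1−ζ²)).
πζ/√(1−ζ²) = π·0.507/√(1−0.257) = 1.848, so %OS = 100·e^(−1.848) = 15.8%.

%OS ≈ 15.8%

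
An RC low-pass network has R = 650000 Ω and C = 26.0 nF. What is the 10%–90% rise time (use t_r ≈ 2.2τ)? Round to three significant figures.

t_r ≈ 0.0372 s

τ = RC = 650000 × 26.0 nF = 0.0169 s.
t_r ≈ 2.2τ = 0.0372 s.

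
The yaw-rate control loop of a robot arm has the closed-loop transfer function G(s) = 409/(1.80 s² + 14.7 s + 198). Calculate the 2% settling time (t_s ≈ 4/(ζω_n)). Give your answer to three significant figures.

t_s ≈ 0.980 s

Dividing through by 1.80: denominator becomes s² + 8.167 s + 110.0.
So ω_n = √110.0 = 10.5 rad/s and ζ = 8.167/(2·10.5) = 0.389.
t_s ≈ 4/(ζω_n) = 0.980 s.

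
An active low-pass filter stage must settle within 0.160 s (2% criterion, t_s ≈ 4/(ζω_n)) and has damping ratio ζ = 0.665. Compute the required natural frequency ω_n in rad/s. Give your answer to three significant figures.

Rearranging t_s ≈ 4/(ζω_n) gives ω_n = 4/(ζ·t_s) = 4/(0.665 × 0.160) = 37.6 rad/s.

ω_n ≈ 37.6 rad/s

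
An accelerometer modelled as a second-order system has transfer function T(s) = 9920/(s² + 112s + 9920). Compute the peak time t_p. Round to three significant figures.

t_p ≈ 0.0381 s

Comparing the denominator to s² + 2ζω_n s + ω_n²: ω_n = √9920 = 99.6 rad/s, and 2ζω_n = 112 so ζ = 112/(2·99.6) = 0.562.
ω_d = 99.6·√(1 − 0.562²) = 82.4 rad/s. Then t_p = π/ω_d = 0.0381 s.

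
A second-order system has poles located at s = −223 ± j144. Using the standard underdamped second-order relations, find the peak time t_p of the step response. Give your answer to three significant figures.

t_p = π/ω_d with ω_d = 144 (the imaginary part), so t_p = 0.0218 s.

t_p ≈ 0.0218 s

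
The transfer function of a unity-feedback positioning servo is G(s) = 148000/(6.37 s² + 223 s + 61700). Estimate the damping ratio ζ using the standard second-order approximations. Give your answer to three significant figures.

ζ ≈ 0.178

Dividing through by 6.37: denominator becomes s² + 35.01 s + 9686.
So ω_n = √9686 = 98.4 rad/s and ζ = 35.01/(2·98.4) = 0.178.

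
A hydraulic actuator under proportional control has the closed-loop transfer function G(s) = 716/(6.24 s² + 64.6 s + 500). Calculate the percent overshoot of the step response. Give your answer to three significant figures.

Dividing through by 6.24: denominator becomes s² + 10.35 s + 80.13.
So ω_n = √80.13 = 8.95 rad/s and ζ = 10.35/(2·8.95) = 0.578.
%OS = 100 e^{−πζ/√(1−ζ²)} with ζ = 0.578 gives 10.8%.

%OS ≈ 10.8%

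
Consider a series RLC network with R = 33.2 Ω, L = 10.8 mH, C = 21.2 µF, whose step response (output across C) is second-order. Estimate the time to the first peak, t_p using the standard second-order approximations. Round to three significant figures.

For a series RLC circuit (capacitor voltage as output), ω_n = 1/√(LC) = 1/√(10.8 mH · 21.2 µF) = 2090 rad/s.
ζ = (R/2)·√(C/L) = (33.2/2)·√(21.2 µF/10.8 mH) = 0.735.
The damped frequency ω_d = ω_n√(1−ζ²) = 1420 rad/s. t_p = π/ω_d = 0.00222 s.

t_p ≈ 0.00222 s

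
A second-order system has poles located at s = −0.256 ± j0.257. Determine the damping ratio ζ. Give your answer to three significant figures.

With σ = 0.256, ω_d = 0.257: ω_n = √(σ²+ω_d²) = 0.363 rad/s, ζ = σ/ω_n = 0.706.

ζ ≈ 0.706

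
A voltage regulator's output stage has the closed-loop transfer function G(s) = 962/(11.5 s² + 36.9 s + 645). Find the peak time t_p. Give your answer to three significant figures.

Dividing through by 11.5: denominator becomes s² + 3.209 s + 56.09.
So ω_n = √56.09 = 7.49 rad/s and ζ = 3.209/(2·7.49) = 0.214.
The damped frequency ω_d = ω_n√(1−ζ²) = 7.32 rad/s. t_p = π/ω_d = 0.429 s.

t_p ≈ 0.429 s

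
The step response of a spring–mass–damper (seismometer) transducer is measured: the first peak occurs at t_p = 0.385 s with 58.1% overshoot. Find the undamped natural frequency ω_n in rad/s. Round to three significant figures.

The overshoot fixes ζ = −ln(OS)/√(π²+ln²(OS)) = 0.170.
t_p = π/ω_d ⇒ ω_d = 8.16 rad/s; then ω_n = ω_d/√(1−ζ²) = 8.28 rad/s.

ω_n ≈ 8.28 rad/s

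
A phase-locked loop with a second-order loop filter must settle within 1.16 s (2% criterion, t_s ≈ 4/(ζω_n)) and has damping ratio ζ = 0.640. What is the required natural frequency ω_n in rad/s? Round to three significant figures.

Rearranging t_s ≈ 4/(ζω_n) gives ω_n = 4/(ζ·t_s) = 4/(0.640 × 1.16) = 5.39 rad/s.

ω_n ≈ 5.39 rad/s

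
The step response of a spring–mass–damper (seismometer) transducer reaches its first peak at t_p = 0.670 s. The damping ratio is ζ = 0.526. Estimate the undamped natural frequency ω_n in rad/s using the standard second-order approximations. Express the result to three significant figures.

Peak time t_p = π/ω_d, so ω_d = π/t_p = π/0.670 = 4.69 rad/s.
ω_n = ω_d/√(1−ζ²) = 4.69/√0.723 = 5.51 rad/s.

ω_n ≈ 5.51 rad/s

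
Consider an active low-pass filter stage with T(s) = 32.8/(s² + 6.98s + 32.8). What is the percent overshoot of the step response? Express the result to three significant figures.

ω_n = √32.8 = 5.73 rad/s; ζ = 6.98/(2·5.73) = 0.609.
%OS = 100 e^{−πζ/√(1−ζ²)} with ζ = 0.609 gives 8.94%.

%OS ≈ 8.94%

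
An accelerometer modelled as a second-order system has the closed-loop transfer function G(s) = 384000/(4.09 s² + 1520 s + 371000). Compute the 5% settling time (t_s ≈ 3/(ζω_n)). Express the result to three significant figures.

t_s ≈ 0.0161 s

Dividing through by 4.09: denominator becomes s² + 371.6 s + 90710.
So ω_n = √90710 = 301 rad/s and ζ = 371.6/(2·301) = 0.617.
t_s ≈ 3/(ζω_n) = 0.0161 s.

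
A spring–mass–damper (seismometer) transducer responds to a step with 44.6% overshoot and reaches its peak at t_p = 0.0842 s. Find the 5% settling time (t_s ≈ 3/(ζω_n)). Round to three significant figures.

t_s ≈ 0.313 s

The overshoot fixes ζ = −ln(OS)/√(π²+ln²(OS)) = 0.249.
t_p = π/ω_d ⇒ ω_d = 37.3 rad/s; then ω_n = ω_d/√(1−ζ²) = 38.5 rad/s.
t_s ≈ 3/(ζω_n) = 3/(0.249·38.5) = 0.313 s.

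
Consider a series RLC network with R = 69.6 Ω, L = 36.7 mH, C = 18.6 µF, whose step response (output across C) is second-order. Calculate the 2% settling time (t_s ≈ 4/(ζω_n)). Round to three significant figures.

For a series RLC circuit (capacitor voltage as output), ω_n = 1/√(LC) = 1/√(36.7 mH · 18.6 µF) = 1210 rad/s.
ζ = (R/2)·√(C/L) = (69.6/2)·√(18.6 µF/36.7 mH) = 0.783.
t_s ≈ 4/(ζω_n) = 0.00422 s.

t_s ≈ 0.00422 s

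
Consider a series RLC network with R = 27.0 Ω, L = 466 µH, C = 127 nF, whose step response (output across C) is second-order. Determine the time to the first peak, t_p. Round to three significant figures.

For a series RLC circuit (capacitor voltage as output), ω_n = 1/√(LC) = 1/√(466 µH · 127 nF) = 130000 rad/s.
ζ = (R/2)·√(C/L) = (27.0/2)·√(127 nF/466 µH) = 0.223.
The damped frequency ω_d = ω_n√(1−ζ²) = 127000 rad/s. t_p = π/ω_d = 0.0000248 s.

t_p ≈ 0.0000248 s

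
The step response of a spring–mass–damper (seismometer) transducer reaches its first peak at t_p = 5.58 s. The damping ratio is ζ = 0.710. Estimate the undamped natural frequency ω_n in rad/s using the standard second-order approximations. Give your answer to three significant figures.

Peak time t_p = π/ω_d, so ω_d = π/t_p = π/5.58 = 0.563 rad/s.
ω_n = ω_d/√(1−ζ²) = 0.563/√0.496 = 0.800 rad/s.

ω_n ≈ 0.800 rad/s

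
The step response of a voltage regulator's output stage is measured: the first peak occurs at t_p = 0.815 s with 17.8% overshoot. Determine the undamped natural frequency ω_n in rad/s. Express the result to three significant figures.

ζ from %OS: ζ = |ln 0.178|/√(π²+ln²0.178) = 0.482.
t_p = π/ω_d ⇒ ω_d = 3.85 rad/s; then ω_n = ω_d/√(1−ζ²) = 4.40 rad/s.

ω_n ≈ 4.40 rad/s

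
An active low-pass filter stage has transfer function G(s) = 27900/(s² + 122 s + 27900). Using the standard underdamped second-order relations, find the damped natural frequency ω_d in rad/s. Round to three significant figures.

Comparing the denominator to s² + 2ζω_n s + ω_n²: ω_n = √27900 = 167 rad/s, and 2ζω_n = 122 so ζ = 122/(2·167) = 0.365.
ω_d = 167·√(1 − 0.365²) = 155 rad/s.

ω_d ≈ 155 rad/s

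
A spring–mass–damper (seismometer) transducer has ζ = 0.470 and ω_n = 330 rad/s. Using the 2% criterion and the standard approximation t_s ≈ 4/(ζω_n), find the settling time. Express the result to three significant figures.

t_s ≈ 4/(ζω_n) = 4/(0.470 × 330) = 0.0258 s.

t_s ≈ 0.0258 s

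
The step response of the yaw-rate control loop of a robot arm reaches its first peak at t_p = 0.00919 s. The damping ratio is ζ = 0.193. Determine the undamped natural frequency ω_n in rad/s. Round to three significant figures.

Peak time t_p = π/ω_d, so ω_d = π/t_p = π/0.00919 = 342 rad/s.
ω_n = ω_d/√(1−ζ²) = 342/√0.963 = 348 rad/s.

ω_n ≈ 348 rad/s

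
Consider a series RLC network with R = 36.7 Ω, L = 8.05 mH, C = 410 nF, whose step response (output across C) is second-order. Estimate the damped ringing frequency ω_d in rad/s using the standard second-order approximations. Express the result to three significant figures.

ω_d ≈ 17300 rad/s

For a series RLC circuit (capacitor voltage as output), ω_n = 1/√(LC) = 1/√(8.05 mH · 410 nF) = 17400 rad/s.
ζ = (R/2)·√(C/L) = (36.7/2)·√(410 nF/8.05 mH) = 0.131.
The damped frequency ω_d = ω_n√(1−ζ²) = 17300 rad/s.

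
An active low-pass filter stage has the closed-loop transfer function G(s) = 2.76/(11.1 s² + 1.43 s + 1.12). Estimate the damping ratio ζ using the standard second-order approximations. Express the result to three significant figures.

ζ ≈ 0.203

Dividing through by 11.1: denominator becomes s² + 0.1288 s + 0.1009.
So ω_n = √0.1009 = 0.318 rad/s and ζ = 0.1288/(2·0.318) = 0.203.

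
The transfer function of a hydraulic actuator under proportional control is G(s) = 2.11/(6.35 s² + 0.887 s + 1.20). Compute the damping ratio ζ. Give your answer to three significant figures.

Dividing through by 6.35: denominator becomes s² + 0.1397 s + 0.1890.
So ω_n = √0.1890 = 0.435 rad/s and ζ = 0.1397/(2·0.435) = 0.161.

ζ ≈ 0.161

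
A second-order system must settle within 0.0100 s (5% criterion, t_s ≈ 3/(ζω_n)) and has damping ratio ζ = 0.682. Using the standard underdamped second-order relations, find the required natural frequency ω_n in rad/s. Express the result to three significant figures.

ω_n ≈ 440 rad/s

Rearranging t_s ≈ 3/(ζω_n) gives ω_n = 3/(ζ·t_s) = 3/(0.682 × 0.0100) = 440 rad/s.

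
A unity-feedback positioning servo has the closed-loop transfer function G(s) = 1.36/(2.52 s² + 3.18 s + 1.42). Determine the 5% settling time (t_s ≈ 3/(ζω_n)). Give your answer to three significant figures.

t_s ≈ 4.75 s

Dividing through by 2.52: denominator becomes s² + 1.262 s + 0.5635.
So ω_n = √0.5635 = 0.751 rad/s and ζ = 1.262/(2·0.751) = 0.841.
t_s ≈ 3/(ζω_n) = 4.75 s.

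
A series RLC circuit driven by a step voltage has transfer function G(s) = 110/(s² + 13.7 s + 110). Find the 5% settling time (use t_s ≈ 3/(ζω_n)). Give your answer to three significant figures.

ω_n = √110 = 10.5 rad/s; ζ = 13.7/(2·10.5) = 0.653.
t_s ≈ 3/(ζω_n) = 3/(0.653·10.5) = 0.438 s.

t_s ≈ 0.438 s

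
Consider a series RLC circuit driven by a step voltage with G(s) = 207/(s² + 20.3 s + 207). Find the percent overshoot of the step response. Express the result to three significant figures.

%OS ≈ 4.38%

ω_n = √207 = 14.4 rad/s; ζ = 20.3/(2·14.4) = 0.705.
%OS = 100·exp(−πζ/√(1−ζ²)) = 4.38%.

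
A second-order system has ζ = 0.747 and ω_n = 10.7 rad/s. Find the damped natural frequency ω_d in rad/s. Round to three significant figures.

ω_d ≈ 7.11 rad/s

ω_d = ω_n√(1−ζ²) = 10.7·√0.442 = 7.11 rad/s.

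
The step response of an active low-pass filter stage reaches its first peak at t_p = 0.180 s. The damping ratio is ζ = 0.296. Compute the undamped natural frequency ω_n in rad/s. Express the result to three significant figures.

Peak time t_p = π/ω_d, so ω_d = π/t_p = π/0.180 = 17.5 rad/s.
ω_n = ω_d/√(1−ζ²) = 17.5/√0.912 = 18.3 rad/s.

ω_n ≈ 18.3 rad/s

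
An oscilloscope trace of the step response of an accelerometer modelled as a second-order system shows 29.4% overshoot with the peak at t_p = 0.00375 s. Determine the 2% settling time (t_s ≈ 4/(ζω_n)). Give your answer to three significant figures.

The overshoot fixes ζ = −ln(OS)/√(π²+ln²(OS)) = 0.363.
t_p = π/ω_d ⇒ ω_d = 838 rad/s; then ω_n = ω_d/√(1−ζ²) = 899 rad/s.
t_s ≈ 4/(ζω_n) = 4/(0.363·899) = 0.0123 s.

t_s ≈ 0.0123 s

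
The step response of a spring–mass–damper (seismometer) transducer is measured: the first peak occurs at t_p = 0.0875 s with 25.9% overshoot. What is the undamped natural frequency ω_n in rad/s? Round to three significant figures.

The overshoot fixes ζ = −ln(OS)/√(π²+ln²(OS)) = 0.395.
t_p = π/ω_d ⇒ ω_d = 35.9 rad/s; then ω_n = ω_d/√(1−ζ²) = 39.1 rad/s.

ω_n ≈ 39.1 rad/s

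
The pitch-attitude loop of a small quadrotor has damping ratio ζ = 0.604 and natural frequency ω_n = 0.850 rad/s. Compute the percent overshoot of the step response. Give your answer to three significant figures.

%OS ≈ 9.25%

For an underdamped second-order system, %OS = 100·exp(−πζ/√(1−ζ²)).
πζ/√(1−ζ²) = π·0.604/√(1−0.365) = 2.381, so %OS = 100·e^(−2.381) = 9.25%.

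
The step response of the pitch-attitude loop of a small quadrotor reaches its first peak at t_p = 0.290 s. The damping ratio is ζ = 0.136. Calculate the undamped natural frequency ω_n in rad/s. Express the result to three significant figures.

ω_n ≈ 10.9 rad/s

Peak time t_p = π/ω_d, so ω_d = π/t_p = π/0.290 = 10.8 rad/s.
ω_n = ω_d/√(1−ζ²) = 10.8/√0.982 = 10.9 rad/s.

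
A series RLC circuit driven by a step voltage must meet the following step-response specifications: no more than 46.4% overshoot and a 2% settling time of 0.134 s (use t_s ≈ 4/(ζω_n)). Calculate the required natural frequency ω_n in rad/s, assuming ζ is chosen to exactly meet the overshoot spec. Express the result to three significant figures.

ω_n ≈ 126 rad/s

Inverting the overshoot relation: ζ = |ln 0.464|/√(π² + ln²0.464) = 0.237.
Then ω_n = 4/(ζ t_s) = 4/(0.237 × 0.134) = 126 rad/s.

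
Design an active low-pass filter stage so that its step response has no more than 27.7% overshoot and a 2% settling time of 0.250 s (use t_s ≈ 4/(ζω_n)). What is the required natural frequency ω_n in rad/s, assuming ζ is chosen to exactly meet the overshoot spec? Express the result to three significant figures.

Inverting the overshoot relation: ζ = |ln 0.277|/√(π² + ln²0.277) = 0.378.
Then ω_n = 4/(ζ t_s) = 4/(0.378 × 0.250) = 42.3 rad/s.

ω_n ≈ 42.3 rad/s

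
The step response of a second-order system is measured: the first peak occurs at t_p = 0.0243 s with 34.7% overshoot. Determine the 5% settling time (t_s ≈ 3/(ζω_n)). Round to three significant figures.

t_s ≈ 0.0689 s

ζ from %OS: ζ = |ln 0.347|/√(π²+ln²0.347) = 0.319.
t_p = π/ω_d ⇒ ω_d = 129 rad/s; then ω_n = ω_d/√(1−ζ²) = 136 rad/s.
t_s ≈ 3/(ζω_n) = 3/(0.319·136) = 0.0689 s.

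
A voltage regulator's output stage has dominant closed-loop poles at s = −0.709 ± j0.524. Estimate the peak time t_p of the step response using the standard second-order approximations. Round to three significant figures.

t_p = π/ω_d with ω_d = 0.524 (the imaginary part), so t_p = 6.00 s.

t_p ≈ 6.00 s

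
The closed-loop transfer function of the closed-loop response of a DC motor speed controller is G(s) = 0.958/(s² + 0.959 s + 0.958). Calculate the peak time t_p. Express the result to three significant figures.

ω_n = √0.958 = 0.979 rad/s; ζ = 0.959/(2·0.979) = 0.490.
ω_d = ω_n√(1−ζ²) = 0.853 rad/s. Then t_p = π/ω_d = 3.68 s.

t_p ≈ 3.68 s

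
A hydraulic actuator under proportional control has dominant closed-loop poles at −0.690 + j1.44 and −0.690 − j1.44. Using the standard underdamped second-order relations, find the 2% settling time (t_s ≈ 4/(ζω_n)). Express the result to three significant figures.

For poles at −σ ± jω_d, ζω_n = σ = 0.690, so t_s ≈ 4/σ = 5.80 s.

t_s ≈ 5.80 s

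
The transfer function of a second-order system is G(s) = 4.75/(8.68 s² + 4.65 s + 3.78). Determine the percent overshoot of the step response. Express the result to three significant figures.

%OS ≈ 24.8%

Dividing through by 8.68: denominator becomes s² + 0.5357 s + 0.4355.
So ω_n = √0.4355 = 0.660 rad/s and ζ = 0.5357/(2·0.660) = 0.406.
Overshoot: exp(−π·0.406/√(1−0.406²)) = 0.248, i.e. 24.8%.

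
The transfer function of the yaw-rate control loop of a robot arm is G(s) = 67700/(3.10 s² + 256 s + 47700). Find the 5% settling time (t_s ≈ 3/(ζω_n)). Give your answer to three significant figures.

Dividing through by 3.10: denominator becomes s² + 82.58 s + 15390.
So ω_n = √15390 = 124 rad/s and ζ = 82.58/(2·124) = 0.333.
t_s ≈ 3/(ζω_n) = 0.0727 s.

t_s ≈ 0.0727 s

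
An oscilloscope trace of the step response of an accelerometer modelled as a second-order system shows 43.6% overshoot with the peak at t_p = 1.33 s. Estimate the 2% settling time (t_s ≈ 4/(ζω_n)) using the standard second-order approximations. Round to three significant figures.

From the overshoot, ζ = −ln(OS)/√(π²+ln²(OS)) = 0.255.
From t_p = π/ω_d, ω_d = π/1.33 = 2.36 rad/s, so ω_n = ω_d/√(1−ζ²) = 2.44 rad/s.
t_s ≈ 4/(ζω_n) = 4/(0.255·2.44) = 6.41 s.

t_s ≈ 6.41 s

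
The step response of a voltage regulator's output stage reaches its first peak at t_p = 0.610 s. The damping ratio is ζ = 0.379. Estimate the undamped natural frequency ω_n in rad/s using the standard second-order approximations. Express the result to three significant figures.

ω_n ≈ 5.57 rad/s

Peak time t_p = π/ω_d, so ω_d = π/t_p = π/0.610 = 5.15 rad/s.
ω_n = ω_d/√(1−ζ²) = 5.15/√0.856 = 5.57 rad/s.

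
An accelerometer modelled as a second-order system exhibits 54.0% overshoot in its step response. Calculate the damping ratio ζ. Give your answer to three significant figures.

Inverting the overshoot relation: ζ = |ln 0.540|/√(π² + ln²0.540) = 0.192.

ζ ≈ 0.192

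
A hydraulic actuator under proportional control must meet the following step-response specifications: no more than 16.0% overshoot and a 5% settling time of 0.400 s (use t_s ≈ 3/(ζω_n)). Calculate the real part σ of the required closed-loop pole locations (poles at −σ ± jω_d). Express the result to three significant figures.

The settling-time spec alone fixes σ = ζω_n = 3/t_s = 3/0.400 = 7.50.
(Overshoot then fixes ζ = 0.504 and hence ω_d = σ·√(1−ζ²)/ζ = 12.9 rad/s.)

σ ≈ 7.50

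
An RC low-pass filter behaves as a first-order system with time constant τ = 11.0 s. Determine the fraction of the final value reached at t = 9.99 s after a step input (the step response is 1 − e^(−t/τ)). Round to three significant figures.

y(t)/y_∞ = 1 − e^(−t/τ) = 1 − e^(−9.99/11.0) = 1 − e^(−0.908) = 0.597.

y/y_∞ ≈ 0.597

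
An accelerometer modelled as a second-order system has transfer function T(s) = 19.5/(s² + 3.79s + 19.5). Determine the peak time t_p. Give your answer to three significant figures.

t_p ≈ 0.788 s

Matching coefficients with s² + 2ζω_n s + ω_n² gives ω_n² = 19.5 ⇒ ω_n = 4.42 rad/s, and ζ = 3.79/(2ω_n) = 0.429.
The damped frequency ω_d = ω_n√(1−ζ²) = 3.99 rad/s. Then t_p = π/ω_d = 0.788 s.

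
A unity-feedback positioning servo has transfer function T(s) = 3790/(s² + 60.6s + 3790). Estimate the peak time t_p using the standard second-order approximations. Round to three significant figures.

t_p ≈ 0.0586 s

Comparing the denominator to s² + 2ζω_n s + ω_n²: ω_n = √3790 = 61.6 rad/s, and 2ζω_n = 60.6 so ζ = 60.6/(2·61.6) = 0.492.
The damped frequency ω_d = ω_n√(1−ζ²) = 53.6 rad/s. Then t_p = π/ω_d = 0.0586 s.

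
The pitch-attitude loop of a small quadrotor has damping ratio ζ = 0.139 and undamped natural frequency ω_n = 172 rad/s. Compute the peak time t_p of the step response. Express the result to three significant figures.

The damped frequency is ω_d = ω_n√(1−ζ²) = 172·√(1−0.0193) = 170 rad/s.
Peak time t_p = π/ω_d = π/170 = 0.0184 s.

t_p ≈ 0.0184 s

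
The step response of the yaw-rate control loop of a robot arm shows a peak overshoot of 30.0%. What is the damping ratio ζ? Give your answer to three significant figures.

ζ ≈ 0.358

From %OS = 100·exp(−πζ/√(1−ζ²)), invert to get ζ = −ln(OS)/√(π² + ln²(OS)) with OS = 0.300.
−ln 0.300 = 1.204, so ζ = 1.204/√(π² + 1.450) = 0.358.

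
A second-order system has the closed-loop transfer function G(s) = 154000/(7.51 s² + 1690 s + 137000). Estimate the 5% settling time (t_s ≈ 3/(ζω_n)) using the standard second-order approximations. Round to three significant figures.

t_s ≈ 0.0267 s

Dividing through by 7.51: denominator becomes s² + 225.0 s + 18240.
So ω_n = √18240 = 135 rad/s and ζ = 225.0/(2·135) = 0.833.
t_s ≈ 3/(ζω_n) = 0.0267 s.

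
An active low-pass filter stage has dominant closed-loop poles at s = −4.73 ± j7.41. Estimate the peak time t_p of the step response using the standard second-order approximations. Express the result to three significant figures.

t_p ≈ 0.424 s

t_p = π/ω_d with ω_d = 7.41 (the imaginary part), so t_p = 0.424 s.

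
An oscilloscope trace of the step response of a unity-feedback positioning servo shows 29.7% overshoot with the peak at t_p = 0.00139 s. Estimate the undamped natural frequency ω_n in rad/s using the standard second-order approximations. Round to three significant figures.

ζ from %OS: ζ = |ln 0.297|/√(π²+ln²0.297) = 0.360.
From t_p = π/ω_d, ω_d = π/0.00139 = 2260 rad/s, so ω_n = ω_d/√(1−ζ²) = 2420 rad/s.

ω_n ≈ 2420 rad/s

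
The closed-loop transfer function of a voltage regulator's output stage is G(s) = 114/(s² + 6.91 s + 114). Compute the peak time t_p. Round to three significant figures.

Comparing the denominator to s² + 2ζω_n s + ω_n²: ω_n = √114 = 10.7 rad/s, and 2ζω_n = 6.91 so ζ = 6.91/(2·10.7) = 0.324.
ω_d = ω_n√(1−ζ²) = 10.1 rad/s. Then t_p = π/ω_d = 0.311 s.

t_p ≈ 0.311 s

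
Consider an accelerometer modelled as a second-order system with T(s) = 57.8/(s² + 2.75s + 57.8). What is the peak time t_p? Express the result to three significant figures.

ω_n = √57.8 = 7.60 rad/s; ζ = 2.75/(2·7.60) = 0.181.
The damped frequency ω_d = ω_n√(1−ζ²) = 7.48 rad/s. Then t_p = π/ω_d = 0.420 s.

t_p ≈ 0.420 s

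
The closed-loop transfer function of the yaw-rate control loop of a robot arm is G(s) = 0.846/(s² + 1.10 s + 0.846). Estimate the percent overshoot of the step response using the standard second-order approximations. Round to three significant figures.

%OS ≈ 9.60%

ω_n = √0.846 = 0.920 rad/s; ζ = 1.10/(2·0.920) = 0.598.
%OS = 100·exp(−πζ/√(1−ζ²)) = 9.60%.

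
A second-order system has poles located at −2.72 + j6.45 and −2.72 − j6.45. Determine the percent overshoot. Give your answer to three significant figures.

The poles are at −σ ± jω_d with σ = 2.72 and ω_d = 6.45, so ω_n = √(σ²+ω_d²) = 7.00 rad/s and ζ = σ/ω_n = 0.389.
%OS = 100 e^{−πζ/√(1−ζ²)} with ζ = 0.389 gives 26.6%.

%OS ≈ 26.6%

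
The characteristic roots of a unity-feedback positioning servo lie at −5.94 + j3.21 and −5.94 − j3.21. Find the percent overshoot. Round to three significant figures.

%OS ≈ 0.299%

The poles are at −σ ± jω_d with σ = 5.94 and ω_d = 3.21, so ω_n = √(σ²+ω_d²) = 6.75 rad/s and ζ = σ/ω_n = 0.880.
Overshoot: exp(−π·0.880/√(1−0.880²)) = 0.00299, i.e. 0.299%.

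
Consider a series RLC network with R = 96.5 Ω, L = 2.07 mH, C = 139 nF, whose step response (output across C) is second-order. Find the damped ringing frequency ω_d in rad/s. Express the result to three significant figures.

ω_d ≈ 54100 rad/s

For a series RLC circuit (capacitor voltage as output), ω_n = 1/√(LC) = 1/√(2.07 mH · 139 nF) = 59000 rad/s.
ζ = (R/2)·√(C/L) = (96.5/2)·√(139 nF/2.07 mH) = 0.395.
ω_d = ω_n√(1−ζ²) = 54100 rad/s.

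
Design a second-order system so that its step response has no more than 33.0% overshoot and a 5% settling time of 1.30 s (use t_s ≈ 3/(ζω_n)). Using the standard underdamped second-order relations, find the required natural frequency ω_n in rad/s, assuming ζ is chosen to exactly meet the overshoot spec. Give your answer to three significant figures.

ζ = −ln(OS)/√(π² + (ln OS)²). With OS = 0.330, ln OS = −1.109 and ζ = 1.109/3.331 = 0.333.
Then ω_n = 3/(ζ t_s) = 3/(0.333 × 1.30) = 6.93 rad/s.

ω_n ≈ 6.93 rad/s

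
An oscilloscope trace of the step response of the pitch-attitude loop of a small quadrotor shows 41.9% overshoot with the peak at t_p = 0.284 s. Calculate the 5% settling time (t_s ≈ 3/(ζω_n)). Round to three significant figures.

From the overshoot, ζ = −ln(OS)/√(π²+ln²(OS)) = 0.267.
From t_p = π/ω_d, ω_d = π/0.284 = 11.1 rad/s, so ω_n = ω_d/√(1−ζ²) = 11.5 rad/s.
t_s ≈ 3/(ζω_n) = 3/(0.267·11.5) = 0.979 s.

t_s ≈ 0.979 s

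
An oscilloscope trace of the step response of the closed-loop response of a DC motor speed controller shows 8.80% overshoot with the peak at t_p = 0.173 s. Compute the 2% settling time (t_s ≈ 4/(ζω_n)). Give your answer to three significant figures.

The overshoot fixes ζ = −ln(OS)/√(π²+ln²(OS)) = 0.612.
t_p = π/ω_d ⇒ ω_d = 18.2 rad/s; then ω_n = ω_d/√(1−ζ²) = 23.0 rad/s.
t_s ≈ 4/(ζω_n) = 4/(0.612·23.0) = 0.285 s.

t_s ≈ 0.285 s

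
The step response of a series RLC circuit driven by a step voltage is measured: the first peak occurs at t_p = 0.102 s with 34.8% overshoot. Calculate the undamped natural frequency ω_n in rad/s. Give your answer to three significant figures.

ω_n ≈ 32.5 rad/s

The overshoot fixes ζ = −ln(OS)/√(π²+ln²(OS)) = 0.318.
t_p = π/ω_d ⇒ ω_d = 30.8 rad/s; then ω_n = ω_d/√(1−ζ²) = 32.5 rad/s.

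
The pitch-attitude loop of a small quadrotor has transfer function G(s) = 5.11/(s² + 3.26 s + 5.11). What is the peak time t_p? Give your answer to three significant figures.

t_p ≈ 2.01 s

Comparing the denominator to s² + 2ζω_n s + ω_n²: ω_n = √5.11 = 2.26 rad/s, and 2ζω_n = 3.26 so ζ = 3.26/(2·2.26) = 0.721.
The damped frequency ω_d = ω_n√(1−ζ²) = 1.57 rad/s. Then t_p = π/ω_d = 2.01 s.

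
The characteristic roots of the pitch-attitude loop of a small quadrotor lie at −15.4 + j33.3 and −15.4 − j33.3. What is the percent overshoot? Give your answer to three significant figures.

%OS ≈ 23.4%

With σ = 15.4, ω_d = 33.3: ω_n = √(σ²+ω_d²) = 36.7 rad/s, ζ = σ/ω_n = 0.420.
%OS = 100 e^{−πζ/√(1−ζ²)} with ζ = 0.420 gives 23.4%.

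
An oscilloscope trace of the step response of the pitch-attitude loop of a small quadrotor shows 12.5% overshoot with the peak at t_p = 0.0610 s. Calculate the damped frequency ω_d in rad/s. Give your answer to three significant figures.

t_p = π/ω_d, so ω_d = π/0.0610 = 51.5 rad/s.

ω_d ≈ 51.5 rad/s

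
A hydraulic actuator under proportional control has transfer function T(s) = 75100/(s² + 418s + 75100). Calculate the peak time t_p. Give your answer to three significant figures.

t_p ≈ 0.0177 s

ω_n = √75100 = 274 rad/s; ζ = 418/(2·274) = 0.763.
The damped frequency ω_d = ω_n√(1−ζ²) = 177 rad/s. Then t_p = π/ω_d = 0.0177 s.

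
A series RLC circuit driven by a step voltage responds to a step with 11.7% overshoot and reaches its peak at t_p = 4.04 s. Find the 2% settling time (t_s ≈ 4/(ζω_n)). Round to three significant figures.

ζ from %OS: ζ = |ln 0.117|/√(π²+ln²0.117) = 0.564.
From t_p = π/ω_d, ω_d = π/4.04 = 0.778 rad/s, so ω_n = ω_d/√(1−ζ²) = 0.942 rad/s.
t_s ≈ 4/(ζω_n) = 4/(0.564·0.942) = 7.53 s.

t_s ≈ 7.53 s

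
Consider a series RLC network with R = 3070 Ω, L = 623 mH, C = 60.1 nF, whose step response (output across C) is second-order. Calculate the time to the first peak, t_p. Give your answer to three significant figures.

t_p ≈ 0.000692 s

For a series RLC circuit (capacitor voltage as output), ω_n = 1/√(LC) = 1/√(623 mH · 60.1 nF) = 5170 rad/s.
ζ = (R/2)·√(C/L) = (3070/2)·√(60.1 nF/623 mH) = 0.477.
ω_d = ω_n√(1−ζ²) = 4540 rad/s. t_p = π/ω_d = 0.000692 s.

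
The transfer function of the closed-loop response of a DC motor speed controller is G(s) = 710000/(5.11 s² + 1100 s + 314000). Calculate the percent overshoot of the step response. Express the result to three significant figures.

Dividing through by 5.11: denominator becomes s² + 215.3 s + 61450.
So ω_n = √61450 = 248 rad/s and ζ = 215.3/(2·248) = 0.434.
%OS = 100·exp(−πζ/√(1−ζ²)) = 22.0%.

%OS ≈ 22.0%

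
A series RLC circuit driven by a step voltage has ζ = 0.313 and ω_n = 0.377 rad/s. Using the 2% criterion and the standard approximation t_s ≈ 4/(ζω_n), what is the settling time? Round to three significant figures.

t_s ≈ 33.9 s

t_s ≈ 4/(ζω_n) = 4/(0.313 × 0.377) = 33.9 s.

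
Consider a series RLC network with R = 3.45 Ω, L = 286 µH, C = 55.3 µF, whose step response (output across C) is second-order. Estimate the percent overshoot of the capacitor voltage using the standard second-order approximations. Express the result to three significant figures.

%OS ≈ 2.58%

For a series RLC circuit (capacitor voltage as output), ω_n = 1/√(LC) = 1/√(286 µH · 55.3 µF) = 7950 rad/s.
ζ = (R/2)·√(C/L) = (3.45/2)·√(55.3 µF/286 µH) = 0.759.
%OS = 100·exp(−πζ/√(1−ζ²)) = 2.58%.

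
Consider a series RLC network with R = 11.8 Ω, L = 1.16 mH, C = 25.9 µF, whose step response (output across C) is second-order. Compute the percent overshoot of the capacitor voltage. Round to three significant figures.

%OS ≈ 0.283%

For a series RLC circuit (capacitor voltage as output), ω_n = 1/√(LC) = 1/√(1.16 mH · 25.9 µF) = 5770 rad/s.
ζ = (R/2)·√(C/L) = (11.8/2)·√(25.9 µF/1.16 mH) = 0.882.
Overshoot: exp(−π·0.882/√(1−0.882²)) = 0.00283, i.e. 0.283%.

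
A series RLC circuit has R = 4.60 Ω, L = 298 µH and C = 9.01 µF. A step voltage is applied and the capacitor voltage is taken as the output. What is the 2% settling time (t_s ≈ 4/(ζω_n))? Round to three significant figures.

t_s ≈ 0.000518 s

For a series RLC circuit (capacitor voltage as output), ω_n = 1/√(LC) = 1/√(298 µH · 9.01 µF) = 19300 rad/s.
ζ = (R/2)·√(C/L) = (4.60/2)·√(9.01 µF/298 µH) = 0.400.
t_s ≈ 4/(ζω_n) = 0.000518 s.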